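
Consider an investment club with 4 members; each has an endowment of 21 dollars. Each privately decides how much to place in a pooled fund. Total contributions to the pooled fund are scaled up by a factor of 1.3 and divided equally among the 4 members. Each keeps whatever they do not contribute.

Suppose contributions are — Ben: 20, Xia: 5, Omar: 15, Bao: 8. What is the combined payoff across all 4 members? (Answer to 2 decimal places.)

98.40 dollars

Total contributed: 20 + 5 + 15 + 8 = 48; total kept: 4 × 21 − 48 = 36.
The pooled fund pays out 1.3 × 48 = 62.40 in aggregate.
Group total = 36 + 62.40 = 98.40.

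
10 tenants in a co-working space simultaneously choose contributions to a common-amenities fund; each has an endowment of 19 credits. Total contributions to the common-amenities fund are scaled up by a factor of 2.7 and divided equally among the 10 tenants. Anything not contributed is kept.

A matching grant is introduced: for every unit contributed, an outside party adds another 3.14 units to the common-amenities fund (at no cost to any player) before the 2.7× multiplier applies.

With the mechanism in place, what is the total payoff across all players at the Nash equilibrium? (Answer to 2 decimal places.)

The effective private return per unit is now 2.7 × 4.14 / 10 = 1.1178 > 1, so every player's dominant strategy flips to full contribution.
So the Nash equilibrium is full contribution by all 10; the group earns 2.7 × 4.14 × 190 = 2123.82.

2123.82 credits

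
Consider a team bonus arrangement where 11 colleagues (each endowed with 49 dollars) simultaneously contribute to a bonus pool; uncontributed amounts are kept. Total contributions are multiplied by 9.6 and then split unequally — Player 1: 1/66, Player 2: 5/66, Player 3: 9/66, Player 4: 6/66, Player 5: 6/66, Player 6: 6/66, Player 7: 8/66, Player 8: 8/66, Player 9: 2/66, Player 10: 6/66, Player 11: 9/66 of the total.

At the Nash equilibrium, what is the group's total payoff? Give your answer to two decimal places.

2224.60 dollars

Player j's private return per contributed unit is 9.6 × (j's share). Contributing is weakly dominant for j when that share is at least 1/9.6 = 0.1042, and contributing 0 is dominant otherwise.
Player 3, Player 7, Player 8 and Player 11 clear that bar, contributing 49 each; the remaining 7 contribute 0. Total contributed: 196.
The bonus pool pays out 9.6 × 196 = 1881.60 in total (split across the unequal shares, but the aggregate is all that matters for the group sum).
The 7 free-riders keep 49 each, adding 343. Group total = 343 + 1881.60 = 2224.60.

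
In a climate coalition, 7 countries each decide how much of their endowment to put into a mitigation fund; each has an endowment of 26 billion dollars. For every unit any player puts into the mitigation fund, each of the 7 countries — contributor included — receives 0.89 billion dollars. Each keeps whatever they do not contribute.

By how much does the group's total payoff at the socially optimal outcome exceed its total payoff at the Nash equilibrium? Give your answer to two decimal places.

951.86 billion dollars

The private return per contributed unit is 0.89 < 1, so contributing 0 is dominant for every player. At the Nash equilibrium everyone keeps their 26, and the group total is 7 × 26 = 182.
Each contributed unit returns 6.230 to the group as a whole (0.89 to each of 7 players), which exceeds 1, so the social optimum is full contribution: group total = 6.230 × 182 = 1133.86.
Efficiency loss = 1133.86 − 182 = 951.86.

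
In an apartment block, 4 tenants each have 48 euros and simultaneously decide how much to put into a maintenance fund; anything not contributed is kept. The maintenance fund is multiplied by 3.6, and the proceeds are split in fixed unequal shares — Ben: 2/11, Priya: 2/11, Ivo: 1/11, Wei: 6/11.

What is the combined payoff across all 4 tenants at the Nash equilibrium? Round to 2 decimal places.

316.80 euros

Player j's private return per contributed unit is 3.6 × (j's share). Contributing is weakly dominant for j when that share is at least 1/3.6 = 0.2778, and contributing 0 is dominant otherwise.
Wei alone (share 6/11) is above the threshold, contributing 48; the remaining 3 contribute 0. Total contributed: 48.
The maintenance fund pays out 3.6 × 48 = 172.80 in total (split across the unequal shares, but the aggregate is all that matters for the group sum).
The 3 free-riders keep 48 each, adding 144. Group total = 144 + 172.80 = 316.80.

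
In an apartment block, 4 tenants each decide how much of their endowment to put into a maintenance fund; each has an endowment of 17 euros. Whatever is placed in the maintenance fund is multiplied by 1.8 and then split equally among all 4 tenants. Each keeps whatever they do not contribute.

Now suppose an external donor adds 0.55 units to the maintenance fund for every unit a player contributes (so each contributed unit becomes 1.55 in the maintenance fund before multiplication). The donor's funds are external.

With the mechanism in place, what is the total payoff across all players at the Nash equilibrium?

The effective private return is 1.8 × 1.55 / 4 = 0.6975, which is still under 1, so the mechanism doesn't change anyone's dominant strategy: zero contribution.
Everyone keeps their endowment and the group total is 4 × 17 = 68.

68.00 euros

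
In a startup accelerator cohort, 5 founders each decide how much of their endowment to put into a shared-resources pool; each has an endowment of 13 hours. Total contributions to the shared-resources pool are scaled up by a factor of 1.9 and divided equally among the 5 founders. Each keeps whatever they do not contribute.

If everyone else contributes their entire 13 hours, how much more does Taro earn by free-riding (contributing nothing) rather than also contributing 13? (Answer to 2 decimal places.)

Switching from a contribution of 13 to 0 lets Taro keep an extra 13 hours, but lowers the shared-resources pool by 13, which costs Taro their own share of that drop: 1.9/5 × 13 = 4.94.
Net gain = 13 − 4.94 = 8.06. The private return per contributed unit (0.3800) is below 1, so free-riding is indeed the best response regardless of what the others do.

8.06 hours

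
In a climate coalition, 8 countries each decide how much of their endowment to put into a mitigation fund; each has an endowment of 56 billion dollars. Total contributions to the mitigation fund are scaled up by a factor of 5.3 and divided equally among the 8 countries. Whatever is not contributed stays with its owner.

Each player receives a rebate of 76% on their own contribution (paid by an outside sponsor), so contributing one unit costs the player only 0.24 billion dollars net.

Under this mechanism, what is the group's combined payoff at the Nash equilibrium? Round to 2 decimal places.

2714.88 billion dollars

The effective private return per unit is now (5.3/8) / 0.24 = 2.7604 > 1, so every player's dominant strategy flips to full contribution.
At the Nash equilibrium everyone contributes 56. Group total payoff = 8 × (56 × 0.76 + 5.3 × 56) = 2714.88.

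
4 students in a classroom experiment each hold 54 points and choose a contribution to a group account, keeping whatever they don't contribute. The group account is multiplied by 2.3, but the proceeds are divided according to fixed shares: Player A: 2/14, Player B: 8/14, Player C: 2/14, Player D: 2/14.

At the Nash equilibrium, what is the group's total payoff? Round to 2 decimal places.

286.20 points

Player j's private return per contributed unit is 2.3 × (j's share). Contributing is weakly dominant for j when that share is at least 1/2.3 = 0.4348, and contributing 0 is dominant otherwise.
Player B alone (share 8/14) is above the threshold, contributing 54; the remaining 3 contribute 0. Total contributed: 54.
The group account pays out 2.3 × 54 = 124.20 in total (split across the unequal shares, but the aggregate is all that matters for the group sum).
The 3 free-riders keep 54 each, adding 162. Group total = 162 + 124.20 = 286.20.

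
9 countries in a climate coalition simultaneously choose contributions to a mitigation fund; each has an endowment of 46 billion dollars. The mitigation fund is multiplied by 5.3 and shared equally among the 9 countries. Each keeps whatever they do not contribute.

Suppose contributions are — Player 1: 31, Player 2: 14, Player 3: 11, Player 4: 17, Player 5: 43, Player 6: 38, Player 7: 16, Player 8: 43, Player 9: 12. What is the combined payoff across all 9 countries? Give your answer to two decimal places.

1381.50 billion dollars

Total contributed: 31 + 14 + 11 + 17 + 43 + 38 + 16 + 43 + 12 = 225; total kept: 9 × 46 − 225 = 189.
The mitigation fund pays out 5.3 × 225 = 1192.50 in aggregate.
Group total = 189 + 1192.50 = 1381.50.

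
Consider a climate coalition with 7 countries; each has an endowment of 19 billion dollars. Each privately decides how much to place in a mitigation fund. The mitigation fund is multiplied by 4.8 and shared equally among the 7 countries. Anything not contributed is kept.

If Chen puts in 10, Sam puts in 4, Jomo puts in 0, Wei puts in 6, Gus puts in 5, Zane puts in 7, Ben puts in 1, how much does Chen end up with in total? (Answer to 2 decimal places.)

Total contributed: 10 + 4 + 0 + 6 + 5 + 7 + 1 = 33.
Each receives 4.8 × 33 / 7 = 22.63 from the mitigation fund.
Chen keeps 19 − 10 = 9, so Chen's payoff is 9 + 22.63 = 31.63.

31.63 billion dollars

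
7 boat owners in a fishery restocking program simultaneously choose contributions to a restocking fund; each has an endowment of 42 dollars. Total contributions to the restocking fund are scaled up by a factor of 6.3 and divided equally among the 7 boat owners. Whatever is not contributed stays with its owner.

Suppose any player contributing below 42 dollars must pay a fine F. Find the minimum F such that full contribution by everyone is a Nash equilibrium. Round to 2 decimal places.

Given the others contribute fully, the best deviation is to contribute 0 (any partial contribution still incurs the fine and gives up units whose private return 0.9000 is below 1).
Deviating from 42 to 0 saves 42 dollars but forfeits the deviator's share of the drop in the restocking fund: 6.3/7 × 42 = 37.80.
So the deviation gain is 42 − 37.80 = 4.20, and the fine must be at least 4.20 dollars to wipe it out.

4.20 dollars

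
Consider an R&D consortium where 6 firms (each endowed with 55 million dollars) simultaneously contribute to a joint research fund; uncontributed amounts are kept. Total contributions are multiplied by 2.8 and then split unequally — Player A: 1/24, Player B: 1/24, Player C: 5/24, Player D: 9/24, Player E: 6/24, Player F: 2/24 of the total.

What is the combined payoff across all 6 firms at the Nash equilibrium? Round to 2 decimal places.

429.00 million dollars

Player j's private return per contributed unit is 2.8 × (j's share). Contributing is weakly dominant for j when that share is at least 1/2.8 = 0.3571, and contributing 0 is dominant otherwise.
Player D alone (share 9/24) is above the threshold, contributing 55; the remaining 5 contribute 0. Total contributed: 55.
The joint research fund pays out 2.8 × 55 = 154.00 in total (split across the unequal shares, but the aggregate is all that matters for the group sum).
The 5 free-riders keep 55 each, adding 275. Group total = 275 + 154.00 = 429.00.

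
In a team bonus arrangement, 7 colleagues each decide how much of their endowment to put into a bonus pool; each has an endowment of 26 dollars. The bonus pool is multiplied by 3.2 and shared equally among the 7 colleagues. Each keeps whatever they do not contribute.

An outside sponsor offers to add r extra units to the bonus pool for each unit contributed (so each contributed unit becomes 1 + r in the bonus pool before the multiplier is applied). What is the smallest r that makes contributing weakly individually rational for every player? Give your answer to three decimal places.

1.188

With matching at rate r, one contributed unit becomes (1 + r) in the bonus pool and returns 3.2 × (1 + r) / 7 to the contributor.
Setting this equal to 1: 1 + r = 7/3.2 = 2.1875.
So the minimum matching rate is r = 2.1875 − 1 = 1.188.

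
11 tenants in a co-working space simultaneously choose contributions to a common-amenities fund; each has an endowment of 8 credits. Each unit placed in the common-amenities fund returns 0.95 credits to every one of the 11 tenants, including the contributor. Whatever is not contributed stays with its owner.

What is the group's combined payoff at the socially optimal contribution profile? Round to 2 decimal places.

919.60 credits

Each contributed unit returns 10.450 to the group as a whole (0.95 to each of 11 players), which exceeds 1, so the social optimum is full contribution: group total = 10.450 × 88 = 919.60.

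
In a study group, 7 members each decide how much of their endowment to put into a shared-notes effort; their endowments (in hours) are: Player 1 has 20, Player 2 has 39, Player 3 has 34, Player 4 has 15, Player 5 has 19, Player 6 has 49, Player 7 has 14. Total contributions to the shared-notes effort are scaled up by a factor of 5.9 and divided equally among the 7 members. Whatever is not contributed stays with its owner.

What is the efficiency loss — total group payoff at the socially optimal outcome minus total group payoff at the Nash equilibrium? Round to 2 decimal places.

931.00 hours

The private return per contributed unit is 5.9/7 = 0.8429 < 1 for every player regardless of endowment, so the Nash equilibrium is zero contribution and the group total is Σ E_j = 20 + 39 + 34 + 15 + 19 + 49 + 14 = 190.
Each contributed unit returns 5.900 to the group, so the social optimum is full contribution by everyone: group total = 5.900 × 190 = 1121.00.
Efficiency loss = (5.900 − 1) × 190 = 931.00.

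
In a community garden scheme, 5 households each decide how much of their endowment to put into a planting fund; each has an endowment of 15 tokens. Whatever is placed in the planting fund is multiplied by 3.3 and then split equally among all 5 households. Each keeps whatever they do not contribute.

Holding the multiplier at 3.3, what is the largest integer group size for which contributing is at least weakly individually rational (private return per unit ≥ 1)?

3

Private return per unit is 3.3/(group size), which is ≥ 1 whenever the group size is ≤ 3.3.
The largest such integer is 3.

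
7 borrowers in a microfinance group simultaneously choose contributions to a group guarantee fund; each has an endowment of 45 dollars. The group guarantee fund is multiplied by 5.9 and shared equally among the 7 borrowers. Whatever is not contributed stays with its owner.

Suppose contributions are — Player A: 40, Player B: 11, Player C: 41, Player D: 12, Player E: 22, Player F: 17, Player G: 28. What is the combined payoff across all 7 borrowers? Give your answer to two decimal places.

Total contributed: 40 + 11 + 41 + 12 + 22 + 17 + 28 = 171; total kept: 7 × 45 − 171 = 144.
The group guarantee fund pays out 5.9 × 171 = 1008.90 in aggregate.
Group total = 144 + 1008.90 = 1152.90.

1152.90 dollars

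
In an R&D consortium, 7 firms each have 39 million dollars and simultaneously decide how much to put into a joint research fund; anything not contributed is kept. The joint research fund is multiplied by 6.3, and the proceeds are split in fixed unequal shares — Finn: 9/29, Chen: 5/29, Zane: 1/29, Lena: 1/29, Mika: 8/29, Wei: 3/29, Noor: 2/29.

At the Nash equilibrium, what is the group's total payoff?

Player j's private return per contributed unit is 6.3 × (j's share). Contributing is weakly dominant for j when that share is at least 1/6.3 = 0.1587, and contributing 0 is dominant otherwise.
The shares above 0.1587 belong to Finn, Chen and Mika, contributing 39 each; the remaining 4 contribute 0. Total contributed: 117.
The joint research fund pays out 6.3 × 117 = 737.10 in total (split across the unequal shares, but the aggregate is all that matters for the group sum).
The 4 free-riders keep 39 each, adding 156. Group total = 156 + 737.10 = 893.10.

893.10 million dollars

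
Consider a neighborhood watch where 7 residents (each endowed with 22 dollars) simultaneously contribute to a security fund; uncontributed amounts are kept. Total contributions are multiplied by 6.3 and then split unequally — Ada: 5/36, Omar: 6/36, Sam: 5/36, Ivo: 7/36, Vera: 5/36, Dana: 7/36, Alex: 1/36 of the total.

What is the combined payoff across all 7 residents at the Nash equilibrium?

503.80 dollars

A player with share s gets back 6.3·s per unit contributed, so full contribution is dominant for anyone with s > 1/6.3 = 0.1587 and zero contribution is dominant for anyone below.
Omar, Ivo and Dana are above the threshold, contributing 22 each; the remaining 4 contribute 0. Total contributed: 66.
The security fund pays out 6.3 × 66 = 415.80 in total (split across the unequal shares, but the aggregate is all that matters for the group sum).
The 4 free-riders keep 22 each, adding 88. Group total = 88 + 415.80 = 503.80.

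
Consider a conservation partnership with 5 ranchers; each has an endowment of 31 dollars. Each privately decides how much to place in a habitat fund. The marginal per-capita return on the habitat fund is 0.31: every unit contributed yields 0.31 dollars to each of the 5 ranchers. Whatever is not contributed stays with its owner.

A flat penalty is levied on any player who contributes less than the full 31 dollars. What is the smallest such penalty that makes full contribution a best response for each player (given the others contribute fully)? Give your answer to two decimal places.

21.39 dollars

Given the others contribute fully, the best deviation is to contribute 0 (any partial contribution still incurs the fine and gives up units whose private return 0.31 is below 1).
Deviating from 31 to 0 saves 31 dollars but forfeits the deviator's share of the drop in the habitat fund: 0.31 × 31 = 9.61.
So the deviation gain is 31 − 9.61 = 21.39, and the fine must be at least 21.39 dollars to wipe it out.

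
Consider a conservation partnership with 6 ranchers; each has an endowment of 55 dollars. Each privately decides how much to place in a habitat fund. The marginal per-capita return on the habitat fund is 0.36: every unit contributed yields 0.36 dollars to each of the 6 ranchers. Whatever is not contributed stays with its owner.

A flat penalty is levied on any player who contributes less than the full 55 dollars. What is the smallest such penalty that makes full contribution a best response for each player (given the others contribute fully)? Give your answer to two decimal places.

35.20 dollars

Given the others contribute fully, the best deviation is to contribute 0 (any partial contribution still incurs the fine and gives up units whose private return 0.36 is below 1).
Deviating from 55 to 0 saves 55 dollars but forfeits the deviator's share of the drop in the habitat fund: 0.36 × 55 = 19.80.
So the deviation gain is 55 − 19.80 = 35.20, and the fine must be at least 35.20 dollars to wipe it out.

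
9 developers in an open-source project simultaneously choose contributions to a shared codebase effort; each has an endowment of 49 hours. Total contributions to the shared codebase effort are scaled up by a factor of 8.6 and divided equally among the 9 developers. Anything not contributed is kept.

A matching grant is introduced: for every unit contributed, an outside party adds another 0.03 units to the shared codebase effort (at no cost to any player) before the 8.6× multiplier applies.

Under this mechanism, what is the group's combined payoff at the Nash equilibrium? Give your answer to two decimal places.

Even with the mechanism, each unit contributed returns only 8.6 × 1.03 / 9 = 0.9842 per unit of net cost, so contributing nothing is still dominant.
Everyone keeps their endowment and the group total is 9 × 49 = 441.

441.00 hours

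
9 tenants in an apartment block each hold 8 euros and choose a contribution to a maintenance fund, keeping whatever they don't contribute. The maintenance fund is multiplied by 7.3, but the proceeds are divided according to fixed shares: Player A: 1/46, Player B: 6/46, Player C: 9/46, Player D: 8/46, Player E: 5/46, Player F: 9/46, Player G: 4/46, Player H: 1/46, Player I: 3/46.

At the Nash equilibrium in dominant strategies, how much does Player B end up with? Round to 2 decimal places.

30.85 euros

Each unit j contributes comes back to j as 7.3 × (j's share), so j prefers to contribute only if that share exceeds 1/7.3 = 0.1370; otherwise keeping the unit dominates.
The shares above 0.1370 belong to Player C, Player D and Player F, contributing 8 each; the remaining 6 contribute 0. Total contributed: 24.
Player B keeps 8 and receives 7.3 × 24 × 6/46 = 22.85 from the maintenance fund, for a payoff of 30.85.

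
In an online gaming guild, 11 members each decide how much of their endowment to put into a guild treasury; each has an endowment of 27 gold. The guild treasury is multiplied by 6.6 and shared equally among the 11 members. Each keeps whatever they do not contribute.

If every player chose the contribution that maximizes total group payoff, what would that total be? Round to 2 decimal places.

1960.20 gold

Each contributed unit returns 6.600 to the group as a whole (0.6000 to each of 11 players), which exceeds 1, so the social optimum is full contribution: group total = 6.600 × 297 = 1960.20.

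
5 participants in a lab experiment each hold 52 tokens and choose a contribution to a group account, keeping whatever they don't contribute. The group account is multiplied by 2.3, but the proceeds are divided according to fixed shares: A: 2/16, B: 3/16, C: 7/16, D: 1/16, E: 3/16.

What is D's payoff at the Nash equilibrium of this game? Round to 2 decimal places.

For player j, contributing a unit is worthwhile iff 2.3 × (j's share) ≥ 1, i.e. iff j's share is at least 0.4348.
The only share above 0.4348 is C's 7/16, contributing 52; the remaining 4 contribute 0. Total contributed: 52.
D keeps 52 and receives 2.3 × 52 × 1/16 = 7.48 from the group account, for a payoff of 59.48.

59.48 tokens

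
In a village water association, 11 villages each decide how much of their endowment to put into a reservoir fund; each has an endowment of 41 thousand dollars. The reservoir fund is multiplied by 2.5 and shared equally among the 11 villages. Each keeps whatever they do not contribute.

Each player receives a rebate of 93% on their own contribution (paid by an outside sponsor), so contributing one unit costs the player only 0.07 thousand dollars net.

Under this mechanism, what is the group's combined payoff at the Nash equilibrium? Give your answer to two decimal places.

The effective private return per unit is now (2.5/11) / 0.07 = 3.2468 > 1, so every player's dominant strategy flips to full contribution.
At the Nash equilibrium everyone contributes 41. Group total payoff = 11 × (41 × 0.93 + 2.5 × 41) = 1546.93.

1546.93 thousand dollars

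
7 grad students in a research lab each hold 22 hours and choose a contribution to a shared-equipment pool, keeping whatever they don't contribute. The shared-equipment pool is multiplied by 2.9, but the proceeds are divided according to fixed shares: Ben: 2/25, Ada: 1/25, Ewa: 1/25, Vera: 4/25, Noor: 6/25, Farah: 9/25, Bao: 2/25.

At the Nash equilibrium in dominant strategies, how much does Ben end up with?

Each unit j contributes comes back to j as 2.9 × (j's share), so j prefers to contribute only if that share exceeds 1/2.9 = 0.3448; otherwise keeping the unit dominates.
Farah alone (share 9/25) is above the threshold, contributing 22; the remaining 6 contribute 0. Total contributed: 22.
Ben keeps 22 and receives 2.9 × 22 × 2/25 = 5.10 from the shared-equipment pool, for a payoff of 27.10.

27.10 hours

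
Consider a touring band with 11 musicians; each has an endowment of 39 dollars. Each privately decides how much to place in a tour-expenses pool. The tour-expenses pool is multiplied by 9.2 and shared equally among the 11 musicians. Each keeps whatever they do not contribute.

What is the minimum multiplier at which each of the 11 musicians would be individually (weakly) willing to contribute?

11

A contributed unit returns (multiplier)/11 to its contributor.
This reaches 1 exactly when the multiplier is 11.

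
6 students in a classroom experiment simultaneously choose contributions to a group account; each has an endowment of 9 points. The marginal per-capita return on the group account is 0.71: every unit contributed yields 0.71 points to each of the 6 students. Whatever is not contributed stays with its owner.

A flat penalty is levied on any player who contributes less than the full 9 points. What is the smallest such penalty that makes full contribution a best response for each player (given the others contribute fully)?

2.61 points

Given the others contribute fully, the best deviation is to contribute 0 (any partial contribution still incurs the fine and gives up units whose private return 0.71 is below 1).
Deviating from 9 to 0 saves 9 points but forfeits the deviator's share of the drop in the group account: 0.71 × 9 = 6.39.
So the deviation gain is 9 − 6.39 = 2.61, and the fine must be at least 2.61 points to wipe it out.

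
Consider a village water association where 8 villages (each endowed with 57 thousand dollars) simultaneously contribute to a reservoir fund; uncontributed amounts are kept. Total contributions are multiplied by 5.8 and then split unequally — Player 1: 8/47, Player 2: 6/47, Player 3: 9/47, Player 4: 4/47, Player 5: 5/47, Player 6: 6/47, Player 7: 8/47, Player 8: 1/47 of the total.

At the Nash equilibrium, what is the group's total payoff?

729.60 thousand dollars

A player with share s gets back 5.8·s per unit contributed, so full contribution is dominant for anyone with s > 1/5.8 = 0.1724 and zero contribution is dominant for anyone below.
Only Player 3 (9/47) clears that bar, contributing 57; the remaining 7 contribute 0. Total contributed: 57.
The reservoir fund pays out 5.8 × 57 = 330.60 in total (split across the unequal shares, but the aggregate is all that matters for the group sum).
The 7 free-riders keep 57 each, adding 399. Group total = 399 + 330.60 = 729.60.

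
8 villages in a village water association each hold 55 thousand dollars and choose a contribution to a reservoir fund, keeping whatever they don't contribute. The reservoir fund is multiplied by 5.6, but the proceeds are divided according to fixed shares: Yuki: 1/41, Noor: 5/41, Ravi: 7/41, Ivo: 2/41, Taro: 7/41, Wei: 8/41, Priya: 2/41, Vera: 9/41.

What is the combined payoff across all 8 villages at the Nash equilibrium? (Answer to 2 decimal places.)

A player with share s gets back 5.6·s per unit contributed, so full contribution is dominant for anyone with s > 1/5.6 = 0.1786 and zero contribution is dominant for anyone below.
Wei and Vera are above the threshold, contributing 55 each; the remaining 6 contribute 0. Total contributed: 110.
The reservoir fund pays out 5.6 × 110 = 616.00 in total (split across the unequal shares, but the aggregate is all that matters for the group sum).
The 6 free-riders keep 55 each, adding 330. Group total = 330 + 616.00 = 946.00.

946.00 thousand dollars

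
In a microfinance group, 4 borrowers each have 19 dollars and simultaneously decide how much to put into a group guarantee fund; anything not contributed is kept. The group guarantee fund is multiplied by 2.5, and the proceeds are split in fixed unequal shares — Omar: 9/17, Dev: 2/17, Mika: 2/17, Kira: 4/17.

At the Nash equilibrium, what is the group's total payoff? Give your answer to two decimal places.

For player j, contributing a unit is worthwhile iff 2.5 × (j's share) ≥ 1, i.e. iff j's share is at least 0.4000.
Only Omar (9/17) clears that bar, contributing 19; the remaining 3 contribute 0. Total contributed: 19.
The group guarantee fund pays out 2.5 × 19 = 47.50 in total (split across the unequal shares, but the aggregate is all that matters for the group sum).
The 3 free-riders keep 19 each, adding 57. Group total = 57 + 47.50 = 104.50.

104.50 dollars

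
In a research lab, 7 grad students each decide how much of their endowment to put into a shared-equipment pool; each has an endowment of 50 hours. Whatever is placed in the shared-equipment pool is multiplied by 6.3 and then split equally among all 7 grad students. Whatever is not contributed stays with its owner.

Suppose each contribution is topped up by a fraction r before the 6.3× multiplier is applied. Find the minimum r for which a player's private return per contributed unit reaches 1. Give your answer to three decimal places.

0.111

With matching at rate r, one contributed unit becomes (1 + r) in the shared-equipment pool and returns 6.3 × (1 + r) / 7 to the contributor.
Setting this equal to 1: 1 + r = 7/6.3 = 1.1111.
So the minimum matching rate is r = 1.1111 − 1 = 0.111.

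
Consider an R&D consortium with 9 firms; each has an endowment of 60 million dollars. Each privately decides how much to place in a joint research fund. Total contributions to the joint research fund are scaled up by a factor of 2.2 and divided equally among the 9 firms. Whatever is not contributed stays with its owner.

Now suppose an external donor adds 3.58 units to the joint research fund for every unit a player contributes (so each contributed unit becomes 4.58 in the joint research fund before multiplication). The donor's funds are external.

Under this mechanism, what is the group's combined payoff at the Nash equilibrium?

With the mechanism, a contributed unit returns 2.2 × 4.58 / 9 = 1.1196 per unit of net cost to the contributor — now above 1 — so contributing fully is weakly dominant for every player.
At the Nash equilibrium everyone contributes 60. Group total payoff = 2.2 × 4.58 × 540 = 5441.04.

5441.04 million dollars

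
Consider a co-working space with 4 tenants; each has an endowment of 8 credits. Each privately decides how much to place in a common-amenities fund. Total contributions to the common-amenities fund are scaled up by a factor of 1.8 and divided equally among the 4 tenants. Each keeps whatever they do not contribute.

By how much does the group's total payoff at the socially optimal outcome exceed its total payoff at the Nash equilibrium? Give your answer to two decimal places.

Each contributed unit returns 1.8/4 = 0.4500 to its contributor — below 1 — so contributing 0 is dominant for every player. At the Nash equilibrium everyone keeps their 8, and the group total is 4 × 8 = 32.
Each contributed unit returns 1.800 to the group as a whole (0.4500 to each of 4 players), which exceeds 1, so the social optimum is full contribution: group total = 1.800 × 32 = 57.60.
Efficiency loss = 57.60 − 32 = 25.60.

25.60 credits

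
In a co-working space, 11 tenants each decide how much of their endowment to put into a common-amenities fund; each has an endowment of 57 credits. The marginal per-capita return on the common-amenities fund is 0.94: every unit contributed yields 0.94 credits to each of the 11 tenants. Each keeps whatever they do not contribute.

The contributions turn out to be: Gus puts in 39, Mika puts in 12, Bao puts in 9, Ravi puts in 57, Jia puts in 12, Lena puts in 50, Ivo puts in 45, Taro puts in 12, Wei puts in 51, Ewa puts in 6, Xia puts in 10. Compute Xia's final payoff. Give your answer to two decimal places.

Total contributed: 39 + 12 + 9 + 57 + 12 + 50 + 45 + 12 + 51 + 6 + 10 = 303.
Each receives 0.94 × 303 = 284.82 from the common-amenities fund.
Xia keeps 57 − 10 = 47, so Xia's payoff is 47 + 284.82 = 331.82.

331.82 credits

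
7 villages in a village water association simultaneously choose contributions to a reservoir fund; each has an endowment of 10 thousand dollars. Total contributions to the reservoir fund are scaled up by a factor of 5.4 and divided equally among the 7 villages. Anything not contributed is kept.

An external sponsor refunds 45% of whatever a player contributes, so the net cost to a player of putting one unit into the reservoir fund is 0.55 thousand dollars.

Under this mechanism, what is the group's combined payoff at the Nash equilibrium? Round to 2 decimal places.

409.50 thousand dollars

With the mechanism, a contributed unit returns (5.4/7) / 0.55 = 1.4026 per unit of net cost to the contributor — now above 1 — so contributing fully is weakly dominant for every player.
At the Nash equilibrium everyone contributes 10. Group total payoff = 7 × (10 × 0.45 + 5.4 × 10) = 409.50.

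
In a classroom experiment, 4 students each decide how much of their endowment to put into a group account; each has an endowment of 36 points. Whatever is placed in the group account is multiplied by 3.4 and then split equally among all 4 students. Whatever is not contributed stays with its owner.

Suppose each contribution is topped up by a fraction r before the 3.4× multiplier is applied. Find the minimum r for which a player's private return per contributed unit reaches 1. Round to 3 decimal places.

0.176

With matching at rate r, one contributed unit becomes (1 + r) in the group account and returns 3.4 × (1 + r) / 4 to the contributor.
Setting this equal to 1: 1 + r = 4/3.4 = 1.1765.
So the minimum matching rate is r = 1.1765 − 1 = 0.176.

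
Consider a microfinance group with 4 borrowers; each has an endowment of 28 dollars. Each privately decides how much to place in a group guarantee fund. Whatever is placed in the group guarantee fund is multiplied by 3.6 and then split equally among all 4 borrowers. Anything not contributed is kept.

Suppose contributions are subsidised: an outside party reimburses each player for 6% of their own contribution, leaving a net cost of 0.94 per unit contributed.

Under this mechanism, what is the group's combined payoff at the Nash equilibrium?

The effective private return is (3.6/4) / 0.94 = 0.9574, which is still under 1, so the mechanism doesn't change anyone's dominant strategy: zero contribution.
Everyone keeps their endowment and the group total is 4 × 28 = 112.

112.00 dollars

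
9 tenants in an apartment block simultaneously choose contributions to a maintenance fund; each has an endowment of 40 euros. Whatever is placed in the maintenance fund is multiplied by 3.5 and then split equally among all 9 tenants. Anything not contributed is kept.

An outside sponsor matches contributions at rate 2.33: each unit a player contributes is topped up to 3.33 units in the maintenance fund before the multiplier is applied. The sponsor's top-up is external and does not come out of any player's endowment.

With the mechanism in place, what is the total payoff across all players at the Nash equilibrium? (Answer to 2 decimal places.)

4195.80 euros

Under the mechanism each unit contributed yields 3.5 × 3.33 / 9 = 1.2950 back to its contributor per unit of net cost, which exceeds 1, making full contribution the dominant choice for everyone.
At the Nash equilibrium everyone contributes 40. Group total payoff = 3.5 × 3.33 × 360 = 4195.80.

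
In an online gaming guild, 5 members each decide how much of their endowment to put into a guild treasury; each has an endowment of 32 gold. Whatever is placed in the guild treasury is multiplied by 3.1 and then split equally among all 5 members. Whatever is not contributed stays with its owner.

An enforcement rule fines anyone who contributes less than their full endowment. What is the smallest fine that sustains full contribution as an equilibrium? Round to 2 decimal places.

Given the others contribute fully, the best deviation is to contribute 0 (any partial contribution still incurs the fine and gives up units whose private return 0.6200 is below 1).
Deviating from 32 to 0 saves 32 gold but forfeits the deviator's share of the drop in the guild treasury: 3.1/5 × 32 = 19.84.
So the deviation gain is 32 − 19.84 = 12.16, and the fine must be at least 12.16 gold to wipe it out.

12.16 gold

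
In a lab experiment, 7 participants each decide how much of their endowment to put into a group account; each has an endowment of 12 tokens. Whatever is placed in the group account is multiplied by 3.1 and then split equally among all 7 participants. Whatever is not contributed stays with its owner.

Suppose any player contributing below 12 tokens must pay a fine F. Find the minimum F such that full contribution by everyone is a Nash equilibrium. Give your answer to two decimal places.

Given the others contribute fully, the best deviation is to contribute 0 (any partial contribution still incurs the fine and gives up units whose private return 0.4429 is below 1).
Deviating from 12 to 0 saves 12 tokens but forfeits the deviator's share of the drop in the group account: 3.1/7 × 12 = 5.31.
So the deviation gain is 12 − 5.31 = 6.69, and the fine must be at least 6.69 tokens to wipe it out.

6.69 tokens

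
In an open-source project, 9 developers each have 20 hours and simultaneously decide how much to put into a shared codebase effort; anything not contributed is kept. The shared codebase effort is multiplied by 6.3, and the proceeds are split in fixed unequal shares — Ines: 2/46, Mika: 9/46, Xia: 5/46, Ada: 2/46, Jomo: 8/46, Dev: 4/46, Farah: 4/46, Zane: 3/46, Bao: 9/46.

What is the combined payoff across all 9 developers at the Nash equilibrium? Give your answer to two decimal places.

For player j, contributing a unit is worthwhile iff 6.3 × (j's share) ≥ 1, i.e. iff j's share is at least 0.1587.
The shares above 0.1587 belong to Mika, Jomo and Bao, contributing 20 each; the remaining 6 contribute 0. Total contributed: 60.
The shared codebase effort pays out 6.3 × 60 = 378.00 in total (split across the unequal shares, but the aggregate is all that matters for the group sum).
The 6 free-riders keep 20 each, adding 120. Group total = 120 + 378.00 = 498.00.

498.00 hours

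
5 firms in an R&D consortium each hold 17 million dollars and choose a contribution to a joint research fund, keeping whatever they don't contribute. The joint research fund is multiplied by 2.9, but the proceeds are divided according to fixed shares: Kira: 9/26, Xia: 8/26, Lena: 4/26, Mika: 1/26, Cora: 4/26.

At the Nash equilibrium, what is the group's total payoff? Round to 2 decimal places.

117.30 million dollars

For player j, contributing a unit is worthwhile iff 2.9 × (j's share) ≥ 1, i.e. iff j's share is at least 0.3448.
Kira alone (share 9/26) is above the threshold, contributing 17; the remaining 4 contribute 0. Total contributed: 17.
The joint research fund pays out 2.9 × 17 = 49.30 in total (split across the unequal shares, but the aggregate is all that matters for the group sum).
The 4 free-riders keep 17 each, adding 68. Group total = 68 + 49.30 = 117.30.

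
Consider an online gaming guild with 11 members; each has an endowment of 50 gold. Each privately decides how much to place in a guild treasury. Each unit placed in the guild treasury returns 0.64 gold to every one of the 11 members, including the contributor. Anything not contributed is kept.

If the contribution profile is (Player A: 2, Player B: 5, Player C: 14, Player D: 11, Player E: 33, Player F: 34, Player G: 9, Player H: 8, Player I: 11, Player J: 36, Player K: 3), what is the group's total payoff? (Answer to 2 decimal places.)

1552.64 gold

Total contributed: 2 + 5 + 14 + 11 + 33 + 34 + 9 + 8 + 11 + 36 + 3 = 166; total kept: 11 × 50 − 166 = 384.
The guild treasury pays out 0.64 × 11 × 166 = 1168.64 in aggregate.
Group total = 384 + 1168.64 = 1552.64.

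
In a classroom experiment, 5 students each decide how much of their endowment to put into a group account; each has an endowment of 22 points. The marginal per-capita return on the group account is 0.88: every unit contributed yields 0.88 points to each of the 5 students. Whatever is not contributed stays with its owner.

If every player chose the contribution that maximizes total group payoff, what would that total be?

484.00 points

Each contributed unit returns 4.400 to the group as a whole (0.88 to each of 5 players), which exceeds 1, so the social optimum is full contribution: group total = 4.400 × 110 = 484.00.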